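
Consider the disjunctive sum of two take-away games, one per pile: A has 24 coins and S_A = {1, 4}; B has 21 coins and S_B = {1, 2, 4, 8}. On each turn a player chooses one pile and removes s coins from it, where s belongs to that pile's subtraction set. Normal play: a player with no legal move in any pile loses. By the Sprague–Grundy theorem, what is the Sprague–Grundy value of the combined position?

2

Pile A, S = {1, 4}:
G(0) = 0
G(1) = mex{0} = 1
G(2) = mex{1} = 0
G(3) = mex{0} = 1
G(4) = mex{1,0} = 2
G(5) = mex{2,1} = 0
G(6) = mex{0,0} = 1
G(7) = mex{1,1} = 0
G(8) = mex{0,2} = 1
G(9) = mex{1,0} = 2
G(10) = mex{2,1} = 0
G(11) = mex{0,0} = 1
G(12) = mex{1,1} = 0
G(13) = mex{0,2} = 1
G(14) = mex{1,0} = 2
G(15) = mex{2,1} = 0
G(16) = mex{0,0} = 1
G(17) = mex{1,1} = 0
G(18) = mex{0,2} = 1
G(19) = mex{1,0} = 2
G(20) = mex{2,1} = 0
G(21) = mex{0,0} = 1
G(22) = mex{1,1} = 0
G(23) = mex{0,2} = 1
G(24) = mex{1,0} = 2
G_A(24) = 2.
Pile B, S = {1, 2, 4, 8}:
G(0) = 0
G(1) = mex{0} = 1
G(2) = mex{1,0} = 2
G(3) = mex{2,1} = 0
G(4) = mex{0,2,0} = 1
G(5) = mex{1,0,1} = 2
G(6) = mex{2,1,2} = 0
G(7) = mex{0,2,0} = 1
G(8) = mex{1,0,1,0} = 2
G(9) = mex{2,1,2,1} = 0
G(10) = mex{0,2,0,2} = 1
G(11) = mex{1,0,1,0} = 2
G(12) = mex{2,1,2,1} = 0
G(13) = mex{0,2,0,2} = 1
G(14) = mex{1,0,1,0} = 2
G(15) = mex{2,1,2,1} = 0
G(16) = mex{0,2,0,2} = 1
G(17) = mex{1,0,1,0} = 2
G(18) = mex{2,1,2,1} = 0
G(19) = mex{0,2,0,2} = 1
G(20) = mex{1,0,1,0} = 2
G(21) = mex{2,1,2,1} = 0
G_B(21) = 0.
Combined Grundy value = 2 ⊕ 0 = 2.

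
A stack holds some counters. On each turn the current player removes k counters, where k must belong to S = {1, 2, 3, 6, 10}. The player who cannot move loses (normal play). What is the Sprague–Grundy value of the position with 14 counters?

2

G(0) = 0
G(1) = mex{0} = 1
G(2) = mex{1,0} = 2
G(3) = mex{2,1,0} = 3
G(4) = mex{3,2,1} = 0
G(5) = mex{0,3,2} = 1
G(6) = mex{1,0,3,0} = 2
G(7) = mex{2,1,0,1} = 3
G(8) = mex{3,2,1,2} = 0
G(9) = mex{0,3,2,3} = 1
G(10) = mex{1,0,3,0,0} = 2
G(11) = mex{2,1,0,1,1} = 3
G(12) = mex{3,2,1,2,2} = 0
G(13) = mex{0,3,2,3,3} = 1
G(14) = mex{1,0,3,0,0} = 2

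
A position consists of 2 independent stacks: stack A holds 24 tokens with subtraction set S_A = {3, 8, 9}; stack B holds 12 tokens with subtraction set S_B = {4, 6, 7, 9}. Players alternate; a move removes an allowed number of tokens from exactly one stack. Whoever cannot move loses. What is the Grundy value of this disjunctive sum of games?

Stack A, S = {3, 8, 9}:
G(0) = 0
G(1) = mex{} = 0
G(2) = mex{} = 0
G(3) = mex{0} = 1
G(4) = mex{0} = 1
G(5) = mex{0} = 1
G(6) = mex{1} = 0
G(7) = mex{1} = 0
G(8) = mex{1,0} = 2
G(9) = mex{0,0,0} = 1
G(10) = mex{0,0,0} = 1
G(11) = mex{2,1,0} = 3
G(12) = mex{1,1,1} = 0
G(13) = mex{1,1,1} = 0
G(14) = mex{3,0,1} = 2
G(15) = mex{0,0,0} = 1
G(16) = mex{0,2,0} = 1
G(17) = mex{2,1,2} = 0
G(18) = mex{1,1,1} = 0
G(19) = mex{1,3,1} = 0
G(20) = mex{0,0,3} = 1
G(21) = mex{0,0,0} = 1
G(22) = mex{0,2,0} = 1
G(23) = mex{1,1,2} = 0
G(24) = mex{1,1,1} = 0
G_A(24) = 0.
Stack B, S = {4, 6, 7, 9}:
n :  0  1  2  3  4  5  6  7  8  9 10 11 12
G :  0  0  0  0  1  1  1  1  2  2  2  2  3
G_B(12) = 3.
Combined Grundy value = 0 ⊕ 3 = 3.

3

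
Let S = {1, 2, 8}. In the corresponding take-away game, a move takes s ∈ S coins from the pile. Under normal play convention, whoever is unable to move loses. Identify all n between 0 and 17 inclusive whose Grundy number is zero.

0, 3, 6, 9, 12, 15

n :  0  1  2  3  4  5  6  7  8  9 10 11 12 13 14 15 16 17
G :  0  1  2  0  1  2  0  1  2  0  1  2  0  1  2  0  1  2
P-positions are exactly the n with G(n) = 0.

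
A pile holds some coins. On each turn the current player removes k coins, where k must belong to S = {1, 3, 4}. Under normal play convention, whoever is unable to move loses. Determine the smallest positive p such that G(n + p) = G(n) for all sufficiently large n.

n :  0  1  2  3  4  5  6  7  8  9 10 11 12 13 14 15
G :  0  1  0  1  2  3  2  0  1  0  1  2  3  2  0  1
G(n+7) = G(n) holds for n = 0,…,3 (a full window of length max(S) = 4), so the sequence is purely periodic with period 7.

7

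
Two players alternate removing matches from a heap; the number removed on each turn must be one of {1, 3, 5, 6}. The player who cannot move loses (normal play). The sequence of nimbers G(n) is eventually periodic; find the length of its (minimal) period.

11

G(0) = 0
G(1) = mex{0} = 1
G(2) = mex{1} = 0
G(3) = mex{0,0} = 1
G(4) = mex{1,1} = 0
G(5) = mex{0,0,0} = 1
G(6) = mex{1,1,1,0} = 2
G(7) = mex{2,0,0,1} = 3
G(8) = mex{3,1,1,0} = 2
G(9) = mex{2,2,0,1} = 3
G(10) = mex{3,3,1,0} = 2
G(11) = mex{2,2,2,1} = 0
G(12) = mex{0,3,3,2} = 1
G(13) = mex{1,2,2,3} = 0
G(14) = mex{0,0,3,2} = 1
G(15) = mex{1,1,2,3} = 0
G(16) = mex{0,0,0,2} = 1
G(17) = mex{1,1,1,0} = 2
G(18) = mex{2,0,0,1} = 3
G(19) = mex{3,1,1,0} = 2
G(20) = mex{2,2,0,1} = 3
G(21) = mex{3,3,1,0} = 2
G(22) = mex{2,2,2,1} = 0
G(23) = mex{0,3,3,2} = 1
G(n+11) = G(n) holds for n = 0,…,5 (a full window of length max(S) = 6), so the sequence is purely periodic with period 11.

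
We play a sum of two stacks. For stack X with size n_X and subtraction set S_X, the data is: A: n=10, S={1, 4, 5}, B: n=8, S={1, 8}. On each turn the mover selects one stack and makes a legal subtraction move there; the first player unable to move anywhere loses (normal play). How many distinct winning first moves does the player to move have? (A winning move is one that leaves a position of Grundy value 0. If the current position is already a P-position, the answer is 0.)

Stack A, S = {1, 4, 5}:
G(0) = 0
G(1) = mex{0} = 1
G(2) = mex{1} = 0
G(3) = mex{0} = 1
G(4) = mex{1,0} = 2
G(5) = mex{2,1,0} = 3
G(6) = mex{3,0,1} = 2
G(7) = mex{2,1,0} = 3
G(8) = mex{3,2,1} = 0
G(9) = mex{0,3,2} = 1
G(10) = mex{1,2,3} = 0
G_A(10) = 0.
Stack B, S = {1, 8}:
n : 0 1 2 3 4 5 6 7 8
G : 0 1 0 1 0 1 0 1 2
G_B(8) = 2.
Combined Grundy value = 0 ⊕ 2 = 2.
A winning move leaves total XOR = 0, i.e. changes one component's Grundy value g to g ⊕ X where X is the current total.
Stack A: need g' = 0⊕2 = 2. Options: 10−1→G=1, 10−4→G=2, 10−5→G=3. Hits: 1.
Stack B: need g' = 2⊕2 = 0. Options: 8−1→G=1, 8−8→G=0. Hits: 1.

2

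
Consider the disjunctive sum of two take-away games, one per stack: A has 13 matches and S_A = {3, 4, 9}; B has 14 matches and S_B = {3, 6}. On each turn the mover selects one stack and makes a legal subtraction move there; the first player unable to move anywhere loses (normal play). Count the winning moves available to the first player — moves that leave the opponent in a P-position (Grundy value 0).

Stack A, S = {3, 4, 9}:
G(0) = 0
G(1) = mex{} = 0
G(2) = mex{} = 0
G(3) = mex{0} = 1
G(4) = mex{0,0} = 1
G(5) = mex{0,0} = 1
G(6) = mex{1,0} = 2
G(7) = mex{1,1} = 0
G(8) = mex{1,1} = 0
G(9) = mex{2,1,0} = 3
G(10) = mex{0,2,0} = 1
G(11) = mex{0,0,0} = 1
G(12) = mex{3,0,1} = 2
G(13) = mex{1,3,1} = 0
G_A(13) = 0.
Stack B, S = {3, 6}:
G(0) = 0
G(1) = mex{} = 0
G(2) = mex{} = 0
G(3) = mex{0} = 1
G(4) = mex{0} = 1
G(5) = mex{0} = 1
G(6) = mex{1,0} = 2
G(7) = mex{1,0} = 2
G(8) = mex{1,0} = 2
G(9) = mex{2,1} = 0
G(10) = mex{2,1} = 0
G(11) = mex{2,1} = 0
G(12) = mex{0,2} = 1
G(13) = mex{0,2} = 1
G(14) = mex{0,2} = 1
G_B(14) = 1.
Combined Grundy value = 0 ⊕ 1 = 1.
A winning move leaves total XOR = 0, i.e. changes one component's Grundy value g to g ⊕ X where X is the current total.
Stack A: need g' = 0⊕1 = 1. Options: 13−3→G=1, 13−4→G=3, 13−9→G=1. Hits: 2.
Stack B: need g' = 1⊕1 = 0. Options: 14−3→G=0, 14−6→G=2. Hits: 1.

3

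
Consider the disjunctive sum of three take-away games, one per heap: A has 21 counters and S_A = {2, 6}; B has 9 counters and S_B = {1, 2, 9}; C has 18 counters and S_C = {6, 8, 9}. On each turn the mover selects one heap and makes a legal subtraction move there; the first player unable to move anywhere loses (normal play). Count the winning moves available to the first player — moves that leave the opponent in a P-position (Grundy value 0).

1

Heap A, S = {2, 6}:
G(0) = 0
G(1) = mex{} = 0
G(2) = mex{0} = 1
G(3) = mex{0} = 1
G(4) = mex{1} = 0
G(5) = mex{1} = 0
G(6) = mex{0,0} = 1
G(7) = mex{0,0} = 1
G(8) = mex{1,1} = 0
G(9) = mex{1,1} = 0
G(10) = mex{0,0} = 1
G(11) = mex{0,0} = 1
G(12) = mex{1,1} = 0
G(13) = mex{1,1} = 0
G(14) = mex{0,0} = 1
G(15) = mex{0,0} = 1
G(16) = mex{1,1} = 0
G(17) = mex{1,1} = 0
G(18) = mex{0,0} = 1
G(19) = mex{0,0} = 1
G(20) = mex{1,1} = 0
G(21) = mex{1,1} = 0
G_A(21) = 0.
Heap B, S = {1, 2, 9}:
n : 0 1 2 3 4 5 6 7 8 9
G : 0 1 2 0 1 2 0 1 2 3
G_B(9) = 3.
Heap C, S = {6, 8, 9}:
G(0) = 0
G(1) = mex{} = 0
G(2) = mex{} = 0
G(3) = mex{} = 0
G(4) = mex{} = 0
G(5) = mex{} = 0
G(6) = mex{0} = 1
G(7) = mex{0} = 1
G(8) = mex{0,0} = 1
G(9) = mex{0,0,0} = 1
G(10) = mex{0,0,0} = 1
G(11) = mex{0,0,0} = 1
G(12) = mex{1,0,0} = 2
G(13) = mex{1,0,0} = 2
G(14) = mex{1,1,0} = 2
G(15) = mex{1,1,1} = 0
G(16) = mex{1,1,1} = 0
G(17) = mex{1,1,1} = 0
G(18) = mex{2,1,1} = 0
G_C(18) = 0.
Combined Grundy value = 0 ⊕ 3 ⊕ 0 = 3.
A winning move leaves total XOR = 0, i.e. changes one component's Grundy value g to g ⊕ X where X is the current total.
Heap A: need g' = 0⊕3 = 3. Options: 21−2→G=1, 21−6→G=1. Hits: 0.
Heap B: need g' = 3⊕3 = 0. Options: 9−1→G=2, 9−2→G=1, 9−9→G=0. Hits: 1.
Heap C: need g' = 0⊕3 = 3. Options: 18−6→G=2, 18−8→G=1, 18−9→G=1. Hits: 0.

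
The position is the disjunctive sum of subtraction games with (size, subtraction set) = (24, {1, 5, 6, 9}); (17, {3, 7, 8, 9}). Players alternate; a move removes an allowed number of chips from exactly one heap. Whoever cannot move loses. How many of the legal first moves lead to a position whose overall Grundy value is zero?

Heap A, S = {1, 5, 6, 9}:
G(0) = 0
G(1) = mex{0} = 1
G(2) = mex{1} = 0
G(3) = mex{0} = 1
G(4) = mex{1} = 0
G(5) = mex{0,0} = 1
G(6) = mex{1,1,0} = 2
G(7) = mex{2,0,1} = 3
G(8) = mex{3,1,0} = 2
G(9) = mex{2,0,1,0} = 3
G(10) = mex{3,1,0,1} = 2
G(11) = mex{2,2,1,0} = 3
G(12) = mex{3,3,2,1} = 0
G(13) = mex{0,2,3,0} = 1
G(14) = mex{1,3,2,1} = 0
G(15) = mex{0,2,3,2} = 1
G(16) = mex{1,3,2,3} = 0
G(17) = mex{0,0,3,2} = 1
G(18) = mex{1,1,0,3} = 2
G(19) = mex{2,0,1,2} = 3
G(20) = mex{3,1,0,3} = 2
G(21) = mex{2,0,1,0} = 3
G(22) = mex{3,1,0,1} = 2
G(23) = mex{2,2,1,0} = 3
G(24) = mex{3,3,2,1} = 0
G_A(24) = 0.
Heap B, S = {3, 7, 8, 9}:
n :  0  1  2  3  4  5  6  7  8  9 10 11 12 13 14 15 16 17
G :  0  0  0  1  1  1  0  2  2  1  3  3  0  2  4  1  0  0
G_B(17) = 0.
Combined Grundy value = 0 ⊕ 0 = 0.
A winning move leaves total XOR = 0, i.e. changes one component's Grundy value g to g ⊕ X where X is the current total.
Heap A: target g' = 0⊕0 = 0, but every legal move changes the Grundy value (mex property), so 0 moves.
Heap B: target g' = 0⊕0 = 0, but every legal move changes the Grundy value (mex property), so 0 moves.

0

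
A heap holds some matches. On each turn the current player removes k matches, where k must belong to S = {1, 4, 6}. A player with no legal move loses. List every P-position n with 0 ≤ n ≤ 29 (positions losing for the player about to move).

G(0) = 0
G(1) = mex{0} = 1
G(2) = mex{1} = 0
G(3) = mex{0} = 1
G(4) = mex{1,0} = 2
G(5) = mex{2,1} = 0
G(6) = mex{0,0,0} = 1
G(7) = mex{1,1,1} = 0
G(8) = mex{0,2,0} = 1
G(9) = mex{1,0,1} = 2
G(10) = mex{2,1,2} = 0
G(11) = mex{0,0,0} = 1
G(12) = mex{1,1,1} = 0
G(13) = mex{0,2,0} = 1
G(14) = mex{1,0,1} = 2
G(15) = mex{2,1,2} = 0
G(16) = mex{0,0,0} = 1
G(17) = mex{1,1,1} = 0
G(18) = mex{0,2,0} = 1
G(19) = mex{1,0,1} = 2
G(20) = mex{2,1,2} = 0
G(21) = mex{0,0,0} = 1
G(22) = mex{1,1,1} = 0
G(23) = mex{0,2,0} = 1
G(24) = mex{1,0,1} = 2
G(25) = mex{2,1,2} = 0
G(26) = mex{0,0,0} = 1
G(27) = mex{1,1,1} = 0
G(28) = mex{0,2,0} = 1
G(29) = mex{1,0,1} = 2
P-positions are exactly the n with G(n) = 0.

0, 2, 5, 7, 10, 12, 15, 17, 20, 22, 25, 27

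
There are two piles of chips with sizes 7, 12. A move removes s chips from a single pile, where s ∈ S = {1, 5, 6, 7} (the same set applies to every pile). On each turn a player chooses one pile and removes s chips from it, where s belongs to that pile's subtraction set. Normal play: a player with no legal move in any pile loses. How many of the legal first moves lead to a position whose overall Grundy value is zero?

4

All piles use S = {1, 5, 6, 7}:
n :  0  1  2  3  4  5  6  7  8  9 10 11 12
G :  0  1  0  1  0  1  2  3  2  3  2  3  0
Pile A: G(7) = 3.
Pile B: G(12) = 0.
Combined Grundy value = 3 ⊕ 0 = 3.
A winning move leaves total XOR = 0, i.e. changes one component's Grundy value g to g ⊕ X where X is the current total.
Pile A: need g' = 3⊕3 = 0. Options: 7−1→G=2, 7−5→G=0, 7−6→G=1, 7−7→G=0. Hits: 2.
Pile B: need g' = 0⊕3 = 3. Options: 12−1→G=3, 12−5→G=3, 12−6→G=2, 12−7→G=1. Hits: 2.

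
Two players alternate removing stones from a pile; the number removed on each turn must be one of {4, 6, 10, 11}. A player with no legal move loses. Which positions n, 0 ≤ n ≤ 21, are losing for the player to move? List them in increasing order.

n :  0  1  2  3  4  5  6  7  8  9 10 11 12 13 14 15 16 17 18 19 20 21
G :  0  0  0  0  1  1  1  1  2  2  2  2  3  3  3  0  0  0  0  1  1  1
P-positions are exactly the n with G(n) = 0.

0, 1, 2, 3, 15, 16, 17, 18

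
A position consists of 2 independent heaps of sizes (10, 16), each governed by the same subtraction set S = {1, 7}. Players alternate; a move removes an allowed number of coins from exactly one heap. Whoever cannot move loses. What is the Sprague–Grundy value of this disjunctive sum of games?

All heaps use S = {1, 7}:
n :  0  1  2  3  4  5  6  7  8  9 10 11 12 13 14 15 16
G :  0  1  0  1  0  1  0  1  0  1  0  1  0  1  0  1  0
Heap A: G(10) = 0.
Heap B: G(16) = 0.
Combined Grundy value = 0 ⊕ 0 = 0.

0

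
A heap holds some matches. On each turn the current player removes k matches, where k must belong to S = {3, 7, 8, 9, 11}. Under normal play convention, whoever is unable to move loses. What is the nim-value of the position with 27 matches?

G(0) = 0
G(1) = mex{} = 0
G(2) = mex{} = 0
G(3) = mex{0} = 1
G(4) = mex{0} = 1
G(5) = mex{0} = 1
G(6) = mex{1} = 0
G(7) = mex{1,0} = 2
G(8) = mex{1,0,0} = 2
G(9) = mex{0,0,0,0} = 1
G(10) = mex{2,1,0,0} = 3
G(11) = mex{2,1,1,0,0} = 3
G(12) = mex{1,1,1,1,0} = 2
G(13) = mex{3,0,1,1,0} = 2
G(14) = mex{3,2,0,1,1} = 4
G(15) = mex{2,2,2,0,1} = 3
G(16) = mex{2,1,2,2,1} = 0
G(17) = mex{4,3,1,2,0} = 5
G(18) = mex{3,3,3,1,2} = 0
G(19) = mex{0,2,3,3,2} = 1
G(20) = mex{5,2,2,3,1} = 0
G(21) = mex{0,4,2,2,3} = 1
G(22) = mex{1,3,4,2,3} = 0
G(23) = mex{0,0,3,4,2} = 1
G(24) = mex{1,5,0,3,2} = 4
G(25) = mex{0,0,5,0,4} = 1
G(26) = mex{1,1,0,5,3} = 2
G(27) = mex{4,0,1,0,0} = 2

2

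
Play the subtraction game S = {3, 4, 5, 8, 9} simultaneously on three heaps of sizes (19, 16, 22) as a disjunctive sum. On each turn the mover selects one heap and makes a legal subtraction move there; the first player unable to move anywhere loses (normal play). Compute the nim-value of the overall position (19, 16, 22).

0

All heaps use S = {3, 4, 5, 8, 9}:
G(0) = 0
G(1) = mex{} = 0
G(2) = mex{} = 0
G(3) = mex{0} = 1
G(4) = mex{0,0} = 1
G(5) = mex{0,0,0} = 1
G(6) = mex{1,0,0} = 2
G(7) = mex{1,1,0} = 2
G(8) = mex{1,1,1,0} = 2
G(9) = mex{2,1,1,0,0} = 3
G(10) = mex{2,2,1,0,0} = 3
G(11) = mex{2,2,2,1,0} = 3
G(12) = mex{3,2,2,1,1} = 0
G(13) = mex{3,3,2,1,1} = 0
G(14) = mex{3,3,3,2,1} = 0
G(15) = mex{0,3,3,2,2} = 1
G(16) = mex{0,0,3,2,2} = 1
G(17) = mex{0,0,0,3,2} = 1
G(18) = mex{1,0,0,3,3} = 2
G(19) = mex{1,1,0,3,3} = 2
G(20) = mex{1,1,1,0,3} = 2
G(21) = mex{2,1,1,0,0} = 3
G(22) = mex{2,2,1,0,0} = 3
Heap A: G(19) = 2.
Heap B: G(16) = 1.
Heap C: G(22) = 3.
Combined Grundy value = 2 ⊕ 1 ⊕ 3 = 0.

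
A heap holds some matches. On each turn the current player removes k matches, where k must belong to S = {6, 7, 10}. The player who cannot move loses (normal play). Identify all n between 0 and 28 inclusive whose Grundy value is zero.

0, 1, 2, 3, 4, 5, 16, 17, 18, 19, 20, 21

n :  0  1  2  3  4  5  6  7  8  9 10 11 12 13 14 15 16 17 18 19 20 21 22 23 24 25 26 27 28
G :  0  0  0  0  0  0  1  1  1  1  1  1  2  2  2  2  0  0  0  0  0  0  1  1  1  1  1  1  2
P-positions are exactly the n with G(n) = 0.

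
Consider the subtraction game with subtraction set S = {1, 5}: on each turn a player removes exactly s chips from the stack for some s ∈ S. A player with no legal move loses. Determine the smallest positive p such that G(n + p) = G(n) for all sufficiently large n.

2

G(0) = 0
G(1) = mex{0} = 1
G(2) = mex{1} = 0
G(3) = mex{0} = 1
G(4) = mex{1} = 0
G(5) = mex{0,0} = 1
G(6) = mex{1,1} = 0
G(7) = mex{0,0} = 1
G(8) = mex{1,1} = 0
G(9) = mex{0,0} = 1
G(10) = mex{1,1} = 0
G(11) = mex{0,0} = 1
G(12) = mex{1,1} = 0
G(13) = mex{0,0} = 1
G(14) = mex{1,1} = 0
G(n+2) = G(n) holds for n = 0,…,4 (a full window of length max(S) = 5), so the sequence is purely periodic with period 2.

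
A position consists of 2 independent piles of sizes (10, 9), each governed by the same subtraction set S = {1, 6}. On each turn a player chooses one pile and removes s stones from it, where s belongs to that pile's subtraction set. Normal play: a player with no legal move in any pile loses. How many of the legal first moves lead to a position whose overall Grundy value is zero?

All piles use S = {1, 6}:
n :  0  1  2  3  4  5  6  7  8  9 10
G :  0  1  0  1  0  1  2  0  1  0  1
Pile A: G(10) = 1.
Pile B: G(9) = 0.
Combined Grundy value = 1 ⊕ 0 = 1.
A winning move leaves total XOR = 0, i.e. changes one component's Grundy value g to g ⊕ X where X is the current total.
Pile A: need g' = 1⊕1 = 0. Options: 10−1→G=0, 10−6→G=0. Hits: 2.
Pile B: need g' = 0⊕1 = 1. Options: 9−1→G=1, 9−6→G=1. Hits: 2.

4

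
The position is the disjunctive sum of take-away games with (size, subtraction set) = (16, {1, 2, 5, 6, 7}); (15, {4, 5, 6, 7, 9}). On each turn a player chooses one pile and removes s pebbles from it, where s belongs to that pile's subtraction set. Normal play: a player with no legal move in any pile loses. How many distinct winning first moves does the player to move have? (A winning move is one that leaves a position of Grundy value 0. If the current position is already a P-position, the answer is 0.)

6

Pile A, S = {1, 2, 5, 6, 7}:
n :  0  1  2  3  4  5  6  7  8  9 10 11 12 13 14 15 16
G :  0  1  2  0  1  2  3  4  5  3  4  0  1  2  0  1  2
G_A(16) = 2.
Pile B, S = {4, 5, 6, 7, 9}:
G(0) = 0
G(1) = mex{} = 0
G(2) = mex{} = 0
G(3) = mex{} = 0
G(4) = mex{0} = 1
G(5) = mex{0,0} = 1
G(6) = mex{0,0,0} = 1
G(7) = mex{0,0,0,0} = 1
G(8) = mex{1,0,0,0} = 2
G(9) = mex{1,1,0,0,0} = 2
G(10) = mex{1,1,1,0,0} = 2
G(11) = mex{1,1,1,1,0} = 2
G(12) = mex{2,1,1,1,0} = 3
G(13) = mex{2,2,1,1,1} = 0
G(14) = mex{2,2,2,1,1} = 0
G(15) = mex{2,2,2,2,1} = 0
G_B(15) = 0.
Combined Grundy value = 2 ⊕ 0 = 2.
A winning move leaves total XOR = 0, i.e. changes one component's Grundy value g to g ⊕ X where X is the current total.
Pile A: need g' = 2⊕2 = 0. Options: 16−1→G=1, 16−2→G=0, 16−5→G=0, 16−6→G=4, 16−7→G=3. Hits: 2.
Pile B: need g' = 0⊕2 = 2. Options: 15−4→G=2, 15−5→G=2, 15−6→G=2, 15−7→G=2, 15−9→G=1. Hits: 4.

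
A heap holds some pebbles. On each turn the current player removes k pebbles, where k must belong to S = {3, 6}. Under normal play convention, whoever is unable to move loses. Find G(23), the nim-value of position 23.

G(0) = 0
G(1) = mex{} = 0
G(2) = mex{} = 0
G(3) = mex{0} = 1
G(4) = mex{0} = 1
G(5) = mex{0} = 1
G(6) = mex{1,0} = 2
G(7) = mex{1,0} = 2
G(8) = mex{1,0} = 2
G(9) = mex{2,1} = 0
G(10) = mex{2,1} = 0
G(11) = mex{2,1} = 0
G(12) = mex{0,2} = 1
G(13) = mex{0,2} = 1
G(14) = mex{0,2} = 1
G(15) = mex{1,0} = 2
G(16) = mex{1,0} = 2
G(17) = mex{1,0} = 2
G(18) = mex{2,1} = 0
G(19) = mex{2,1} = 0
G(20) = mex{2,1} = 0
G(21) = mex{0,2} = 1
G(22) = mex{0,2} = 1
G(23) = mex{0,2} = 1

1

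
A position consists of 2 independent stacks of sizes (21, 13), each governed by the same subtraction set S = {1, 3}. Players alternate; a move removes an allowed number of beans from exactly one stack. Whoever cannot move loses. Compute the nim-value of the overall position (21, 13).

0

All stacks use S = {1, 3}:
n :  0  1  2  3  4  5  6  7  8  9 10 11 12 13 14 15 16 17 18 19 20 21
G :  0  1  0  1  0  1  0  1  0  1  0  1  0  1  0  1  0  1  0  1  0  1
Stack A: G(21) = 1.
Stack B: G(13) = 1.
Combined Grundy value = 1 ⊕ 1 = 0.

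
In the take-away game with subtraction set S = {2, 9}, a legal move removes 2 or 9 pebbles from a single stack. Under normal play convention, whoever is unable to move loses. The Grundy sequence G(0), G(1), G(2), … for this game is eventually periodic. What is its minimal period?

n :  0  1  2  3  4  5  6  7  8  9 10 11 12 13 14 15 16 17 18 19 20 21 22 23
G :  0  0  1  1  0  0  1  1  0  2  1  0  0  1  1  0  0  1  1  0  2  1  0  0
G(n+11) = G(n) holds for n = 0,…,8 (a full window of length max(S) = 9), so the sequence is purely periodic with period 11.

11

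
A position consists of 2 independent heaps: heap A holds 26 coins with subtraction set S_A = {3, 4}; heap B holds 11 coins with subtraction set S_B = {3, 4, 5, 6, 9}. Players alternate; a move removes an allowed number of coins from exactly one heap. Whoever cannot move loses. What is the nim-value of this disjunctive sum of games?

Heap A, S = {3, 4}:
n :  0  1  2  3  4  5  6  7  8  9 10 11 12 13 14 15 16 17 18 19 20 21 22 23 24 25 26
G :  0  0  0  1  1  1  2  0  0  0  1  1  1  2  0  0  0  1  1  1  2  0  0  0  1  1  1
G_A(26) = 1.
Heap B, S = {3, 4, 5, 6, 9}:
G(0) = 0
G(1) = mex{} = 0
G(2) = mex{} = 0
G(3) = mex{0} = 1
G(4) = mex{0,0} = 1
G(5) = mex{0,0,0} = 1
G(6) = mex{1,0,0,0} = 2
G(7) = mex{1,1,0,0} = 2
G(8) = mex{1,1,1,0} = 2
G(9) = mex{2,1,1,1,0} = 3
G(10) = mex{2,2,1,1,0} = 3
G(11) = mex{2,2,2,1,0} = 3
G_B(11) = 3.
Combined Grundy value = 1 ⊕ 3 = 2.

2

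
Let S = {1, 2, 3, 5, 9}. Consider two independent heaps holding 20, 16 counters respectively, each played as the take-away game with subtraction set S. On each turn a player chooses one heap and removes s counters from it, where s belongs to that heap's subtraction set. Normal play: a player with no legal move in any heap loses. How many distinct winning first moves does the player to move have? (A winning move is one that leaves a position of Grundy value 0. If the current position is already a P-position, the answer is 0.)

0

All heaps use S = {1, 2, 3, 5, 9}:
n :  0  1  2  3  4  5  6  7  8  9 10 11 12 13 14 15 16 17 18 19 20
G :  0  1  2  3  0  1  2  3  0  1  2  3  0  1  2  3  0  1  2  3  0
Heap A: G(20) = 0.
Heap B: G(16) = 0.
Combined Grundy value = 0 ⊕ 0 = 0.
A winning move leaves total XOR = 0, i.e. changes one component's Grundy value g to g ⊕ X where X is the current total.
Heap A: target g' = 0⊕0 = 0, but every legal move changes the Grundy value (mex property), so 0 moves.
Heap B: target g' = 0⊕0 = 0, but every legal move changes the Grundy value (mex property), so 0 moves.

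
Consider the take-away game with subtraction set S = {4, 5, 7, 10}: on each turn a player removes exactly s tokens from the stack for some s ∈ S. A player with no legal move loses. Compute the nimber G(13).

G(0) = 0
G(1) = mex{} = 0
G(2) = mex{} = 0
G(3) = mex{} = 0
G(4) = mex{0} = 1
G(5) = mex{0,0} = 1
G(6) = mex{0,0} = 1
G(7) = mex{0,0,0} = 1
G(8) = mex{1,0,0} = 2
G(9) = mex{1,1,0} = 2
G(10) = mex{1,1,0,0} = 2
G(11) = mex{1,1,1,0} = 2
G(12) = mex{2,1,1,0} = 3
G(13) = mex{2,2,1,0} = 3

3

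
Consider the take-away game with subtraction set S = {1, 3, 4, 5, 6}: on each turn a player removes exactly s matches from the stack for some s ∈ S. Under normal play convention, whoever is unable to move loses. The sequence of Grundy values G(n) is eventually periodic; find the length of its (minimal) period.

9

G(0) = 0
G(1) = mex{0} = 1
G(2) = mex{1} = 0
G(3) = mex{0,0} = 1
G(4) = mex{1,1,0} = 2
G(5) = mex{2,0,1,0} = 3
G(6) = mex{3,1,0,1,0} = 2
G(7) = mex{2,2,1,0,1} = 3
G(8) = mex{3,3,2,1,0} = 4
G(9) = mex{4,2,3,2,1} = 0
G(10) = mex{0,3,2,3,2} = 1
G(11) = mex{1,4,3,2,3} = 0
G(12) = mex{0,0,4,3,2} = 1
G(13) = mex{1,1,0,4,3} = 2
G(14) = mex{2,0,1,0,4} = 3
G(15) = mex{3,1,0,1,0} = 2
G(16) = mex{2,2,1,0,1} = 3
G(17) = mex{3,3,2,1,0} = 4
G(18) = mex{4,2,3,2,1} = 0
G(19) = mex{0,3,2,3,2} = 1
G(n+9) = G(n) holds for n = 0,…,5 (a full window of length max(S) = 6), so the sequence is purely periodic with period 9.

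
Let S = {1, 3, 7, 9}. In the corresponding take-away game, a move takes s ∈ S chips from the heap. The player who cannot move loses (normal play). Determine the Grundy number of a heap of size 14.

G(0) = 0
G(1) = mex{0} = 1
G(2) = mex{1} = 0
G(3) = mex{0,0} = 1
G(4) = mex{1,1} = 0
G(5) = mex{0,0} = 1
G(6) = mex{1,1} = 0
G(7) = mex{0,0,0} = 1
G(8) = mex{1,1,1} = 0
G(9) = mex{0,0,0,0} = 1
G(10) = mex{1,1,1,1} = 0
G(11) = mex{0,0,0,0} = 1
G(12) = mex{1,1,1,1} = 0
G(13) = mex{0,0,0,0} = 1
G(14) = mex{1,1,1,1} = 0

0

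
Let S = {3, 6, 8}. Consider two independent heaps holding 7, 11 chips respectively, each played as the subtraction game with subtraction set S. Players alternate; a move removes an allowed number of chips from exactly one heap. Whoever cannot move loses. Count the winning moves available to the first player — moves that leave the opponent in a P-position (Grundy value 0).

2

All heaps use S = {3, 6, 8}:
n :  0  1  2  3  4  5  6  7  8  9 10 11
G :  0  0  0  1  1  1  2  2  2  3  3  0
Heap A: G(7) = 2.
Heap B: G(11) = 0.
Combined Grundy value = 2 ⊕ 0 = 2.
A winning move leaves total XOR = 0, i.e. changes one component's Grundy value g to g ⊕ X where X is the current total.
Heap A: need g' = 2⊕2 = 0. Options: 7−3→G=1, 7−6→G=0. Hits: 1.
Heap B: need g' = 0⊕2 = 2. Options: 11−3→G=2, 11−6→G=1, 11−8→G=1. Hits: 1.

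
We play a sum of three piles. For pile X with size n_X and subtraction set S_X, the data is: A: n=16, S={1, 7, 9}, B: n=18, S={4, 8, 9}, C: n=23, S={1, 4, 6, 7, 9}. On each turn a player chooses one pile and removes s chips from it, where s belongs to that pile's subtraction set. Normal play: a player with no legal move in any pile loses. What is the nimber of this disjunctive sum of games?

1

Pile A, S = {1, 7, 9}:
n :  0  1  2  3  4  5  6  7  8  9 10 11 12 13 14 15 16
G :  0  1  0  1  0  1  0  1  0  1  0  1  0  1  0  1  0
G_A(16) = 0.
Pile B, S = {4, 8, 9}:
n :  0  1  2  3  4  5  6  7  8  9 10 11 12 13 14 15 16 17 18
G :  0  0  0  0  1  1  1  1  2  2  2  2  3  0  0  0  0  1  1
G_B(18) = 1.
Pile C, S = {1, 4, 6, 7, 9}:
G(0) = 0
G(1) = mex{0} = 1
G(2) = mex{1} = 0
G(3) = mex{0} = 1
G(4) = mex{1,0} = 2
G(5) = mex{2,1} = 0
G(6) = mex{0,0,0} = 1
G(7) = mex{1,1,1,0} = 2
G(8) = mex{2,2,0,1} = 3
G(9) = mex{3,0,1,0,0} = 2
G(10) = mex{2,1,2,1,1} = 0
G(11) = mex{0,2,0,2,0} = 1
G(12) = mex{1,3,1,0,1} = 2
G(13) = mex{2,2,2,1,2} = 0
G(14) = mex{0,0,3,2,0} = 1
G(15) = mex{1,1,2,3,1} = 0
G(16) = mex{0,2,0,2,2} = 1
G(17) = mex{1,0,1,0,3} = 2
G(18) = mex{2,1,2,1,2} = 0
G(19) = mex{0,0,0,2,0} = 1
G(20) = mex{1,1,1,0,1} = 2
G(21) = mex{2,2,0,1,2} = 3
G(22) = mex{3,0,1,0,0} = 2
G(23) = mex{2,1,2,1,1} = 0
G_C(23) = 0.
Combined Grundy value = 0 ⊕ 1 ⊕ 0 = 1.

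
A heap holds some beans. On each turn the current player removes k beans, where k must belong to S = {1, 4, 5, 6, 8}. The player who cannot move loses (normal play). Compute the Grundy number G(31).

G(0) = 0
G(1) = mex{0} = 1
G(2) = mex{1} = 0
G(3) = mex{0} = 1
G(4) = mex{1,0} = 2
G(5) = mex{2,1,0} = 3
G(6) = mex{3,0,1,0} = 2
G(7) = mex{2,1,0,1} = 3
G(8) = mex{3,2,1,0,0} = 4
G(9) = mex{4,3,2,1,1} = 0
G(10) = mex{0,2,3,2,0} = 1
G(11) = mex{1,3,2,3,1} = 0
G(12) = mex{0,4,3,2,2} = 1
G(13) = mex{1,0,4,3,3} = 2
G(14) = mex{2,1,0,4,2} = 3
G(15) = mex{3,0,1,0,3} = 2
G(16) = mex{2,1,0,1,4} = 3
G(17) = mex{3,2,1,0,0} = 4
G(18) = mex{4,3,2,1,1} = 0
G(19) = mex{0,2,3,2,0} = 1
G(20) = mex{1,3,2,3,1} = 0
G(21) = mex{0,4,3,2,2} = 1
G(22) = mex{1,0,4,3,3} = 2
G(23) = mex{2,1,0,4,2} = 3
G(24) = mex{3,0,1,0,3} = 2
G(25) = mex{2,1,0,1,4} = 3
G(26) = mex{3,2,1,0,0} = 4
G(27) = mex{4,3,2,1,1} = 0
G(28) = mex{0,2,3,2,0} = 1
G(29) = mex{1,3,2,3,1} = 0
G(30) = mex{0,4,3,2,2} = 1
G(31) = mex{1,0,4,3,3} = 2

2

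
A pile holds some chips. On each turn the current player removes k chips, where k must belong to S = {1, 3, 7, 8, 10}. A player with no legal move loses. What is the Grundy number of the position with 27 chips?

2

n :  0  1  2  3  4  5  6  7  8  9 10 11 12 13 14 15 16 17 18 19 20 21 22 23 24 25 26 27
G :  0  1  0  1  0  1  0  1  2  3  2  3  2  3  2  0  1  0  1  0  1  0  1  2  3  2  3  2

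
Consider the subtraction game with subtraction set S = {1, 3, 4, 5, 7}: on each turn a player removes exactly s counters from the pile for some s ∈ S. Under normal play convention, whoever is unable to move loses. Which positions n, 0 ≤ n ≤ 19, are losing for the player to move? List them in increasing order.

n :  0  1  2  3  4  5  6  7  8  9 10 11 12 13 14 15 16 17 18 19
G :  0  1  0  1  2  3  2  3  0  1  0  1  2  3  2  3  0  1  0  1
P-positions are exactly the n with G(n) = 0.

0, 2, 8, 10, 16, 18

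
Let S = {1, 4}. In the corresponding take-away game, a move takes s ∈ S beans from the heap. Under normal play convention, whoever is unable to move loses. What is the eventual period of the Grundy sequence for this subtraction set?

n :  0  1  2  3  4  5  6  7  8  9 10 11 12 13 14
G :  0  1  0  1  2  0  1  0  1  2  0  1  0  1  2
G(n+5) = G(n) holds for n = 0,…,3 (a full window of length max(S) = 4), so the sequence is purely periodic with period 5.

5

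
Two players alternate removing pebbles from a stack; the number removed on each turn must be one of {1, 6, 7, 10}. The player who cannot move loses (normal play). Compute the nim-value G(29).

1

n :  0  1  2  3  4  5  6  7  8  9 10 11 12 13 14 15 16 17 18 19 20 21 22 23 24 25 26 27 28 29
G :  0  1  0  1  0  1  2  3  2  3  2  3  4  0  1  0  1  0  1  2  3  2  3  2  3  4  0  1  0  1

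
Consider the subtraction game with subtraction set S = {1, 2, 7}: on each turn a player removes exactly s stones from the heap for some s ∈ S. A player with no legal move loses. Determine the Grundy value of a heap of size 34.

G(0) = 0
G(1) = mex{0} = 1
G(2) = mex{1,0} = 2
G(3) = mex{2,1} = 0
G(4) = mex{0,2} = 1
G(5) = mex{1,0} = 2
G(6) = mex{2,1} = 0
G(7) = mex{0,2,0} = 1
G(8) = mex{1,0,1} = 2
G(9) = mex{2,1,2} = 0
G(10) = mex{0,2,0} = 1
G(11) = mex{1,0,1} = 2
G(12) = mex{2,1,2} = 0
G(13) = mex{0,2,0} = 1
G(14) = mex{1,0,1} = 2
G(15) = mex{2,1,2} = 0
G(16) = mex{0,2,0} = 1
G(17) = mex{1,0,1} = 2
G(18) = mex{2,1,2} = 0
G(19) = mex{0,2,0} = 1
G(20) = mex{1,0,1} = 2
G(21) = mex{2,1,2} = 0
G(22) = mex{0,2,0} = 1
G(23) = mex{1,0,1} = 2
G(24) = mex{2,1,2} = 0
G(25) = mex{0,2,0} = 1
G(26) = mex{1,0,1} = 2
G(27) = mex{2,1,2} = 0
G(28) = mex{0,2,0} = 1
G(29) = mex{1,0,1} = 2
G(30) = mex{2,1,2} = 0
G(31) = mex{0,2,0} = 1
G(32) = mex{1,0,1} = 2
G(33) = mex{2,1,2} = 0
G(34) = mex{0,2,0} = 1

1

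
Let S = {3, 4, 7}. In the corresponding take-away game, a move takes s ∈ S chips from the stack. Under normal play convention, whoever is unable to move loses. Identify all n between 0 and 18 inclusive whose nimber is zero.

n :  0  1  2  3  4  5  6  7  8  9 10 11 12 13 14 15 16 17 18
G :  0  0  0  1  1  1  2  2  2  3  0  0  0  1  1  1  2  2  2
P-positions are exactly the n with G(n) = 0.

0, 1, 2, 10, 11, 12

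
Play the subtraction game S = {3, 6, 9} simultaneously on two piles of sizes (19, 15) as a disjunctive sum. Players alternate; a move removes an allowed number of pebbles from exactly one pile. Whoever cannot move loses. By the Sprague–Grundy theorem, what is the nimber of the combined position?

3

All piles use S = {3, 6, 9}:
n :  0  1  2  3  4  5  6  7  8  9 10 11 12 13 14 15 16 17 18 19
G :  0  0  0  1  1  1  2  2  2  3  3  3  0  0  0  1  1  1  2  2
Pile A: G(19) = 2.
Pile B: G(15) = 1.
Combined Grundy value = 2 ⊕ 1 = 3.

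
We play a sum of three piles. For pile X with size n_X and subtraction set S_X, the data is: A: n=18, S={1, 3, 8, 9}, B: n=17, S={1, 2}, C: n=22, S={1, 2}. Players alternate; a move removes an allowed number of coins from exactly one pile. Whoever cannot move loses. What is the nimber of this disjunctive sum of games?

3

Pile A, S = {1, 3, 8, 9}:
G(0) = 0
G(1) = mex{0} = 1
G(2) = mex{1} = 0
G(3) = mex{0,0} = 1
G(4) = mex{1,1} = 0
G(5) = mex{0,0} = 1
G(6) = mex{1,1} = 0
G(7) = mex{0,0} = 1
G(8) = mex{1,1,0} = 2
G(9) = mex{2,0,1,0} = 3
G(10) = mex{3,1,0,1} = 2
G(11) = mex{2,2,1,0} = 3
G(12) = mex{3,3,0,1} = 2
G(13) = mex{2,2,1,0} = 3
G(14) = mex{3,3,0,1} = 2
G(15) = mex{2,2,1,0} = 3
G(16) = mex{3,3,2,1} = 0
G(17) = mex{0,2,3,2} = 1
G(18) = mex{1,3,2,3} = 0
G_A(18) = 0.
Pile B, S = {1, 2}:
n :  0  1  2  3  4  5  6  7  8  9 10 11 12 13 14 15 16 17
G :  0  1  2  0  1  2  0  1  2  0  1  2  0  1  2  0  1  2
G_B(17) = 2.
Pile C, S = {1, 2}:
n :  0  1  2  3  4  5  6  7  8  9 10 11 12 13 14 15 16 17 18 19 20 21 22
G :  0  1  2  0  1  2  0  1  2  0  1  2  0  1  2  0  1  2  0  1  2  0  1
G_C(22) = 1.
Combined Grundy value = 0 ⊕ 2 ⊕ 1 = 3.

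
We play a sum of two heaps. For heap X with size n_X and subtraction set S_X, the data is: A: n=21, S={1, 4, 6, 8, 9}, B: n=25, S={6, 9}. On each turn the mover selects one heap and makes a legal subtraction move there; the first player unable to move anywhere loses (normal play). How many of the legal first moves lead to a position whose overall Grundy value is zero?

2

Heap A, S = {1, 4, 6, 8, 9}:
G(0) = 0
G(1) = mex{0} = 1
G(2) = mex{1} = 0
G(3) = mex{0} = 1
G(4) = mex{1,0} = 2
G(5) = mex{2,1} = 0
G(6) = mex{0,0,0} = 1
G(7) = mex{1,1,1} = 0
G(8) = mex{0,2,0,0} = 1
G(9) = mex{1,0,1,1,0} = 2
G(10) = mex{2,1,2,0,1} = 3
G(11) = mex{3,0,0,1,0} = 2
G(12) = mex{2,1,1,2,1} = 0
G(13) = mex{0,2,0,0,2} = 1
G(14) = mex{1,3,1,1,0} = 2
G(15) = mex{2,2,2,0,1} = 3
G(16) = mex{3,0,3,1,0} = 2
G(17) = mex{2,1,2,2,1} = 0
G(18) = mex{0,2,0,3,2} = 1
G(19) = mex{1,3,1,2,3} = 0
G(20) = mex{0,2,2,0,2} = 1
G(21) = mex{1,0,3,1,0} = 2
G_A(21) = 2.
Heap B, S = {6, 9}:
G(0) = 0
G(1) = mex{} = 0
G(2) = mex{} = 0
G(3) = mex{} = 0
G(4) = mex{} = 0
G(5) = mex{} = 0
G(6) = mex{0} = 1
G(7) = mex{0} = 1
G(8) = mex{0} = 1
G(9) = mex{0,0} = 1
G(10) = mex{0,0} = 1
G(11) = mex{0,0} = 1
G(12) = mex{1,0} = 2
G(13) = mex{1,0} = 2
G(14) = mex{1,0} = 2
G(15) = mex{1,1} = 0
G(16) = mex{1,1} = 0
G(17) = mex{1,1} = 0
G(18) = mex{2,1} = 0
G(19) = mex{2,1} = 0
G(20) = mex{2,1} = 0
G(21) = mex{0,2} = 1
G(22) = mex{0,2} = 1
G(23) = mex{0,2} = 1
G(24) = mex{0,0} = 1
G(25) = mex{0,0} = 1
G_B(25) = 1.
Combined Grundy value = 2 ⊕ 1 = 3.
A winning move leaves total XOR = 0, i.e. changes one component's Grundy value g to g ⊕ X where X is the current total.
Heap A: need g' = 2⊕3 = 1. Options: 21−1→G=1, 21−4→G=0, 21−6→G=3, 21−8→G=1, 21−9→G=0. Hits: 2.
Heap B: need g' = 1⊕3 = 2. Options: 25−6→G=0, 25−9→G=0. Hits: 0.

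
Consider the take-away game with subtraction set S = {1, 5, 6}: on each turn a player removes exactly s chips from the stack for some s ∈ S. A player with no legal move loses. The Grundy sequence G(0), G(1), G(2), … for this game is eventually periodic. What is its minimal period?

G(0) = 0
G(1) = mex{0} = 1
G(2) = mex{1} = 0
G(3) = mex{0} = 1
G(4) = mex{1} = 0
G(5) = mex{0,0} = 1
G(6) = mex{1,1,0} = 2
G(7) = mex{2,0,1} = 3
G(8) = mex{3,1,0} = 2
G(9) = mex{2,0,1} = 3
G(10) = mex{3,1,0} = 2
G(11) = mex{2,2,1} = 0
G(12) = mex{0,3,2} = 1
G(13) = mex{1,2,3} = 0
G(14) = mex{0,3,2} = 1
G(15) = mex{1,2,3} = 0
G(16) = mex{0,0,2} = 1
G(17) = mex{1,1,0} = 2
G(18) = mex{2,0,1} = 3
G(19) = mex{3,1,0} = 2
G(20) = mex{2,0,1} = 3
G(21) = mex{3,1,0} = 2
G(22) = mex{2,2,1} = 0
G(23) = mex{0,3,2} = 1
G(n+11) = G(n) holds for n = 0,…,5 (a full window of length max(S) = 6), so the sequence is purely periodic with period 11.

11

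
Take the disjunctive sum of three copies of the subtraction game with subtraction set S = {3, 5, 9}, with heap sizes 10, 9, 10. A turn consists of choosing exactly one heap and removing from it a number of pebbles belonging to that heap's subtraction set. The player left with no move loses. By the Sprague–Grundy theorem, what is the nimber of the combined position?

All heaps use S = {3, 5, 9}:
G(0) = 0
G(1) = mex{} = 0
G(2) = mex{} = 0
G(3) = mex{0} = 1
G(4) = mex{0} = 1
G(5) = mex{0,0} = 1
G(6) = mex{1,0} = 2
G(7) = mex{1,0} = 2
G(8) = mex{1,1} = 0
G(9) = mex{2,1,0} = 3
G(10) = mex{2,1,0} = 3
Heap A: G(10) = 3.
Heap B: G(9) = 3.
Heap C: G(10) = 3.
Combined Grundy value = 3 ⊕ 3 ⊕ 3 = 3.

3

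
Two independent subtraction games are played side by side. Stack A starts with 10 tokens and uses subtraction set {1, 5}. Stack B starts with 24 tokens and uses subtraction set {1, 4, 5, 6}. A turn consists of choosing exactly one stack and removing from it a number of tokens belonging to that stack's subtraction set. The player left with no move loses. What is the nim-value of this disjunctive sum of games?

2

Stack A, S = {1, 5}:
G(0) = 0
G(1) = mex{0} = 1
G(2) = mex{1} = 0
G(3) = mex{0} = 1
G(4) = mex{1} = 0
G(5) = mex{0,0} = 1
G(6) = mex{1,1} = 0
G(7) = mex{0,0} = 1
G(8) = mex{1,1} = 0
G(9) = mex{0,0} = 1
G(10) = mex{1,1} = 0
G_A(10) = 0.
Stack B, S = {1, 4, 5, 6}:
n :  0  1  2  3  4  5  6  7  8  9 10 11 12 13 14 15 16 17 18 19 20 21 22 23 24
G :  0  1  0  1  2  3  2  3  4  0  1  0  1  2  3  2  3  4  0  1  0  1  2  3  2
G_B(24) = 2.
Combined Grundy value = 0 ⊕ 2 = 2.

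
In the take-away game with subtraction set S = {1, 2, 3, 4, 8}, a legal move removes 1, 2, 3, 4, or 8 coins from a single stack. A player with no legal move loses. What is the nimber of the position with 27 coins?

2

G(0) = 0
G(1) = mex{0} = 1
G(2) = mex{1,0} = 2
G(3) = mex{2,1,0} = 3
G(4) = mex{3,2,1,0} = 4
G(5) = mex{4,3,2,1} = 0
G(6) = mex{0,4,3,2} = 1
G(7) = mex{1,0,4,3} = 2
G(8) = mex{2,1,0,4,0} = 3
G(9) = mex{3,2,1,0,1} = 4
G(10) = mex{4,3,2,1,2} = 0
G(11) = mex{0,4,3,2,3} = 1
G(12) = mex{1,0,4,3,4} = 2
G(13) = mex{2,1,0,4,0} = 3
G(14) = mex{3,2,1,0,1} = 4
G(15) = mex{4,3,2,1,2} = 0
G(16) = mex{0,4,3,2,3} = 1
G(17) = mex{1,0,4,3,4} = 2
G(18) = mex{2,1,0,4,0} = 3
G(19) = mex{3,2,1,0,1} = 4
G(20) = mex{4,3,2,1,2} = 0
G(21) = mex{0,4,3,2,3} = 1
G(22) = mex{1,0,4,3,4} = 2
G(23) = mex{2,1,0,4,0} = 3
G(24) = mex{3,2,1,0,1} = 4
G(25) = mex{4,3,2,1,2} = 0
G(26) = mex{0,4,3,2,3} = 1
G(27) = mex{1,0,4,3,4} = 2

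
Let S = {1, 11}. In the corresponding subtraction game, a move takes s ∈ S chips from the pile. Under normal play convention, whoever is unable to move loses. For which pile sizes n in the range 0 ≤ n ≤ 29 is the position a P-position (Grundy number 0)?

G(0) = 0
G(1) = mex{0} = 1
G(2) = mex{1} = 0
G(3) = mex{0} = 1
G(4) = mex{1} = 0
G(5) = mex{0} = 1
G(6) = mex{1} = 0
G(7) = mex{0} = 1
G(8) = mex{1} = 0
G(9) = mex{0} = 1
G(10) = mex{1} = 0
G(11) = mex{0,0} = 1
G(12) = mex{1,1} = 0
G(13) = mex{0,0} = 1
G(14) = mex{1,1} = 0
G(15) = mex{0,0} = 1
G(16) = mex{1,1} = 0
G(17) = mex{0,0} = 1
G(18) = mex{1,1} = 0
G(19) = mex{0,0} = 1
G(20) = mex{1,1} = 0
G(21) = mex{0,0} = 1
G(22) = mex{1,1} = 0
G(23) = mex{0,0} = 1
G(24) = mex{1,1} = 0
G(25) = mex{0,0} = 1
G(26) = mex{1,1} = 0
G(27) = mex{0,0} = 1
G(28) = mex{1,1} = 0
G(29) = mex{0,0} = 1
P-positions are exactly the n with G(n) = 0.

0, 2, 4, 6, 8, 10, 12, 14, 16, 18, 20, 22, 24, 26, 28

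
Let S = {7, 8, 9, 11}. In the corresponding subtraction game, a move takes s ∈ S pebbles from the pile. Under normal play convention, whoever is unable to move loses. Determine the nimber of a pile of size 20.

n :  0  1  2  3  4  5  6  7  8  9 10 11 12 13 14 15 16 17 18 19 20
G :  0  0  0  0  0  0  0  1  1  1  1  1  1  1  2  2  2  2  0  0  0

0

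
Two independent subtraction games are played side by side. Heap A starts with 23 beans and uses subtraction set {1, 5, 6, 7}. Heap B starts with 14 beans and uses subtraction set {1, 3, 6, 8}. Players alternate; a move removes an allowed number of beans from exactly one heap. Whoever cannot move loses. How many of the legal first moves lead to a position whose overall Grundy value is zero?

1

Heap A, S = {1, 5, 6, 7}:
n :  0  1  2  3  4  5  6  7  8  9 10 11 12 13 14 15 16 17 18 19 20 21 22 23
G :  0  1  0  1  0  1  2  3  2  3  2  3  0  1  0  1  0  1  2  3  2  3  2  3
G_A(23) = 3.
Heap B, S = {1, 3, 6, 8}:
G(0) = 0
G(1) = mex{0} = 1
G(2) = mex{1} = 0
G(3) = mex{0,0} = 1
G(4) = mex{1,1} = 0
G(5) = mex{0,0} = 1
G(6) = mex{1,1,0} = 2
G(7) = mex{2,0,1} = 3
G(8) = mex{3,1,0,0} = 2
G(9) = mex{2,2,1,1} = 0
G(10) = mex{0,3,0,0} = 1
G(11) = mex{1,2,1,1} = 0
G(12) = mex{0,0,2,0} = 1
G(13) = mex{1,1,3,1} = 0
G(14) = mex{0,0,2,2} = 1
G_B(14) = 1.
Combined Grundy value = 3 ⊕ 1 = 2.
A winning move leaves total XOR = 0, i.e. changes one component's Grundy value g to g ⊕ X where X is the current total.
Heap A: need g' = 3⊕2 = 1. Options: 23−1→G=2, 23−5→G=2, 23−6→G=1, 23−7→G=0. Hits: 1.
Heap B: need g' = 1⊕2 = 3. Options: 14−1→G=0, 14−3→G=0, 14−6→G=2, 14−8→G=2. Hits: 0.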